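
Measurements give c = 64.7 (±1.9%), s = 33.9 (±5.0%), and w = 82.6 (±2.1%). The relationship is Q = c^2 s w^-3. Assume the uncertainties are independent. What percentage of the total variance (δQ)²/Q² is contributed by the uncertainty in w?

(δQ/Q)² = (2·δc/c)² + (1·δs/s)² + (-3·δw/w)²
  c term: (2×0.0190)² = 0.00144
  s term: (1×0.0500)² = 0.00250
  w term: (-3×0.0210)² = 0.00397
Total = 0.00791. Share from w = 0.00397/0.00791 = 0.502.

50.2%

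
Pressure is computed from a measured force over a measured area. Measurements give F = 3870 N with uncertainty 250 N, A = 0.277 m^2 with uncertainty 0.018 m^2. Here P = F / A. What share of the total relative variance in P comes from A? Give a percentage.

50.3%

(δP/P)² = (1·δF/F)² + (-1·δA/A)²
  F term: (1×0.0646)² = 0.00417
  A term: (-1×0.0650)² = 0.00422
Total = 0.00840. Share from A = 0.00422/0.00840 = 0.503.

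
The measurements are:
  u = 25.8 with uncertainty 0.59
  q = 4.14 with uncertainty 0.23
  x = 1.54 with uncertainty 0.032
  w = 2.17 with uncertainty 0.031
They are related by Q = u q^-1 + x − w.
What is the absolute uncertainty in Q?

Let p = u·q^-1 = 6.23. δp/p = √((1·δu/u)² + (-1·δq/q)²) = √(0.000523 + 0.00309) = 0.0601, so δp = 0.374.
Q = p + x − w: δQ = √(δp² + δx² + δw²) = √(0.140 + 0.00102 + 0.000961) = 0.377

0.377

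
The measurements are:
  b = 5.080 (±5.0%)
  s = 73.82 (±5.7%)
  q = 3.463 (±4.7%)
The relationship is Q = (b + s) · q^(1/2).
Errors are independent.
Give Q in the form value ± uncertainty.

146.8 ± 8.57

Let u = b + s = 78.90. δu = √(δb² + δs²) = √(0.0645 + 17.7) = 4.22, so δu/u = 0.0534.
Q is then a monomial in u, q:
δQ/Q = √((δu/u)² + (½·δq/q)²) = √(0.00285 + 0.000552) = 0.0584
Q = 146.8, so δQ = 0.0584 × 146.8 = 8.57.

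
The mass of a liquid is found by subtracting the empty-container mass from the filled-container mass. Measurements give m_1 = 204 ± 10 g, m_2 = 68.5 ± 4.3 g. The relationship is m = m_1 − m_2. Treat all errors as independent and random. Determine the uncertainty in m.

Sums and differences: (δm)² = Σ (cᵢ δxᵢ)².
  (δm_1)² = 100;  (δm_2)² = 18.5
δm = √(118) = 10.9 g

10.9 g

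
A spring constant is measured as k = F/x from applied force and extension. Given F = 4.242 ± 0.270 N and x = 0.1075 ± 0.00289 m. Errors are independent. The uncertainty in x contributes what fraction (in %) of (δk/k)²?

15.1%

(δk/k)² = (1·δF/F)² + (-1·δx/x)²
  F term: (1×0.0636)² = 0.00405
  x term: (-1×0.0269)² = 0.000723
Total = 0.00477. Share from x = 0.000723/0.00477 = 0.151.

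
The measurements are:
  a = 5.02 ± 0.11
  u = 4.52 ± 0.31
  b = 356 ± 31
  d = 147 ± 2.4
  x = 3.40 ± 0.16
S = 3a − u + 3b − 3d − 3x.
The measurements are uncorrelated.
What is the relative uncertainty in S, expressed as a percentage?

Absolute uncertainties add in quadrature for a linear combination:
  (3·δa)² = 0.109;  (δu)² = 0.0961;  (3·δb)² = 8650;  (3·δd)² = 51.8;  (3·δx)² = 0.230
δS = √(8700) = 93.3
S = 627, so δS/S = 93.3/627 = 0.149.

14.9%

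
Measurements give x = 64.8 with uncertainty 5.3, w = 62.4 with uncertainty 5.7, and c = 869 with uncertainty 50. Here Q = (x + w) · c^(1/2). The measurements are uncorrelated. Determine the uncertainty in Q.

Let u = x + w = 127. δu = √(δx² + δw²) = √(28.1 + 32.5) = 7.78, so δu/u = 0.0612.
Q is then a monomial in u, c:
δQ/Q = √((δu/u)² + (½·δc/c)²) = √(0.00374 + 0.000828) = 0.0676
Q = 3750, so δQ = 0.0676 × 3750 = 254.

254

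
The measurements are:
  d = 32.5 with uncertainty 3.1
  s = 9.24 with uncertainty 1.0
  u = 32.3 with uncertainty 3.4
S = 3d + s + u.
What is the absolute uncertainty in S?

9.95

Each term contributes (cᵢ δxᵢ)² to (δS)²:
  (3·δd)² = 86.5;  (δs)² = 1.00;  (δu)² = 11.6
δS = √(99.1) = 9.95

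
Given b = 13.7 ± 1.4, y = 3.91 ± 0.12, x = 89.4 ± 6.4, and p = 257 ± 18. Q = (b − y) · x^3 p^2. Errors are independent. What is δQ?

1.36e+11

Let u = b − y = 9.79. δu = √(δb² + δy²) = √(1.96 + 0.0144) = 1.41, so δu/u = 0.144.
Q is then a monomial in u, x, p:
δQ/Q = √((δu/u)² + (3·δx/x)² + (2·δp/p)²) = √(0.0206 + 0.0461 + 0.0196) = 0.294
Q = 4.62e+11, so δQ = 0.294 × 4.62e+11 = 1.36e+11.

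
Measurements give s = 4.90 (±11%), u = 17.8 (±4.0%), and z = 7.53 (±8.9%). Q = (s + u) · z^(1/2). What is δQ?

3.70

Let w = s + u = 22.7. δw = √(δs² + δu²) = √(0.291 + 0.507) = 0.893, so δw/w = 0.0393.
Q is then a monomial in w, z:
δQ/Q = √((δw/w)² + (½·δz/z)²) = √(0.00155 + 0.00198) = 0.0594
Q = 62.3, so δQ = 0.0594 × 62.3 = 3.70.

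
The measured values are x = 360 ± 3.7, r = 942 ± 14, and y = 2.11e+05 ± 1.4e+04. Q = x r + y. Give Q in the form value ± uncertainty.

(5.50 ± 0.153) × 10^5

Let p = x·r = 3.39e+05. δp/p = √((1·δx/x)² + (1·δr/r)²) = √(0.000106 + 0.000221) = 0.0181, so δp = 6130.
Q = p + y: δQ = √(δp² + δy²) = √(3.75e+07 + 1.96e+08) = 15300
Q = 5.5e+05.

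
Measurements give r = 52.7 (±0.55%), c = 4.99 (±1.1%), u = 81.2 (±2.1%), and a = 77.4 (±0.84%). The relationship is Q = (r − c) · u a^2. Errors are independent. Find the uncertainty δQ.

6.4e+05

Let w = r − c = 47.7. δw = √(δr² + δc²) = √(0.0840 + 0.00301) = 0.295, so δw/w = 0.00618.
Q is then a monomial in w, u, a:
δQ/Q = √((δw/w)² + (1·δu/u)² + (2·δa/a)²) = √(3.82e-05 + 0.000441 + 0.000282) = 0.0276
Q = 2.32e+07, so δQ = 0.0276 × 2.32e+07 = 6.4e+05.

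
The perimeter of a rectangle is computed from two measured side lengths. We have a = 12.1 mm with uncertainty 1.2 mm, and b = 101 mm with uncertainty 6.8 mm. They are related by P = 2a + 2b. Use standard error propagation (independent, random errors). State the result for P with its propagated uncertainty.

For a sum/difference, combine absolute errors in quadrature:
  (2·δa)² = 5.76;  (2·δb)² = 185
δP = √(191) = 13.8 mm
P = 226 mm.

226 ± 13.8 mm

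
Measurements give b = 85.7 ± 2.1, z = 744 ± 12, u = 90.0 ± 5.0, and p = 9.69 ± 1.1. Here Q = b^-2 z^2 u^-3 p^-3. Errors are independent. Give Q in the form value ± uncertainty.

(1.14 ± 0.436) × 10^-7

Each factor contributes (exponent × relative error)² to (δQ/Q)²:
  (-2·δb/b)² = (-2×0.0245)² = 0.00240;  (2·δz/z)² = (2×0.0161)² = 0.00104;  (-3·δu/u)² = (-3×0.0556)² = 0.0278;  (-3·δp/p)² = (-3×0.114)² = 0.116
δQ/Q = √(0.147) = 0.384
Q = 1.14e-07, so δQ = 0.384 × 1.14e-07 = 4.36e-08.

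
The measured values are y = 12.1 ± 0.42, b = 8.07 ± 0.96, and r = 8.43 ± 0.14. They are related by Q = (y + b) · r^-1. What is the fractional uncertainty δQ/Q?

Let u = y + b = 20.2. δu = √(δy² + δb²) = √(0.176 + 0.922) = 1.05, so δu/u = 0.0520.
Q is then a monomial in u, r:
δQ/Q = √((δu/u)² + (-1·δr/r)²) = √(0.00270 + 0.000276) = 0.0545

0.0545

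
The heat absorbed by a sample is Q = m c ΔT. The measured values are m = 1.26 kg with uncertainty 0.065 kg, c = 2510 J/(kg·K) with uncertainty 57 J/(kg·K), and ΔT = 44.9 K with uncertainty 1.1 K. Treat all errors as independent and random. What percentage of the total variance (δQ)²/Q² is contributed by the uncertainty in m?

(δQ/Q)² = (1·δm/m)² + (1·δc/c)² + (1·δΔT/ΔT)²
  m term: (1×0.0516)² = 0.00266
  c term: (1×0.0227)² = 0.000516
  ΔT term: (1×0.0245)² = 0.000600
Total = 0.00378. Share from m = 0.00266/0.00378 = 0.705.

70.5%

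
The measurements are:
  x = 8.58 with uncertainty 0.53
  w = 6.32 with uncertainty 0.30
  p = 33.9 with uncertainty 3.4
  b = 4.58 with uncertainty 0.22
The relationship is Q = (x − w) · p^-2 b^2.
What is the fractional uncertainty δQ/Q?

0.349

Let u = x − w = 2.26. δu = √(δx² + δw²) = √(0.281 + 0.0900) = 0.609, so δu/u = 0.269.
Q is then a monomial in u, p, b:
δQ/Q = √((δu/u)² + (-2·δp/p)² + (2·δb/b)²) = √(0.0726 + 0.0402 + 0.00923) = 0.349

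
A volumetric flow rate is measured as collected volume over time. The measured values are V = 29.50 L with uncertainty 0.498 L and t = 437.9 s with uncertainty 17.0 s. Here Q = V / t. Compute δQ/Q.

Q is a product of powers, so relative uncertainties combine in quadrature:
  (1·δV/V)² = (1×0.0169)² = 0.000285;  (-1·δt/t)² = (-1×0.0388)² = 0.00151
δQ/Q = √(0.00179) = 0.0423

0.0423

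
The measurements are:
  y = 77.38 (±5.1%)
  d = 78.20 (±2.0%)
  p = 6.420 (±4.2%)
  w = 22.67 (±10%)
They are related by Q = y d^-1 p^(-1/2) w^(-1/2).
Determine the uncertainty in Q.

Products/powers → add relative errors in quadrature, weighted by exponent:
  (1·δy/y)² = (1×0.0510)² = 0.00260;  (-1·δd/d)² = (-1×0.0200)² = 0.000400;  (−½·δp/p)² = (-0.5×0.0420)² = 0.000441;  (−½·δw/w)² = (-0.5×0.100)² = 0.00250
δQ/Q = √(0.00594) = 0.0771
Q = 0.08202, so δQ = 0.0771 × 0.08202 = 0.00632.

0.00632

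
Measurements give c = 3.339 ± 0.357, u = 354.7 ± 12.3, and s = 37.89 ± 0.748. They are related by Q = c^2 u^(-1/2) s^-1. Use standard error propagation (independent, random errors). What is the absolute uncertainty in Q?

Relative error in a monomial: (δQ/Q)² = Σ (nᵢ · δxᵢ/xᵢ)².
  (2·δc/c)² = (2×0.107)² = 0.0457;  (−½·δu/u)² = (-0.5×0.0347)² = 0.000301;  (-1·δs/s)² = (-1×0.0197)² = 0.000390
δQ/Q = √(0.0464) = 0.215
Q = 0.01562, so δQ = 0.215 × 0.01562 = 0.00337.

0.00337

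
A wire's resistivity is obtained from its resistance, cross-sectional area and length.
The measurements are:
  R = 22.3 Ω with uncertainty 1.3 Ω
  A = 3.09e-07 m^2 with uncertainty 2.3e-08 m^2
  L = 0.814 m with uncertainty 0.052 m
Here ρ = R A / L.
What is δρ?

9.66e-07 Ω·m

Each factor contributes (exponent × relative error)² to (δρ/ρ)²:
  (1·δR/R)² = (1×0.0583)² = 0.00340;  (1·δA/A)² = (1×0.0744)² = 0.00554;  (-1·δL/L)² = (-1×0.0639)² = 0.00408
δρ/ρ = √(0.0130) = 0.114
ρ = 8.47e-06 Ω·m, so δρ = 0.114 × 8.47e-06 = 9.66e-07 Ω·m.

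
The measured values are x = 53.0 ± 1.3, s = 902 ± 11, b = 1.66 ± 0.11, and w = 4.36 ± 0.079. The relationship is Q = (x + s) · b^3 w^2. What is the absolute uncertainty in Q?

16800

Let u = x + s = 955. δu = √(δx² + δs²) = √(1.69 + 121) = 11.1, so δu/u = 0.0116.
Q is then a monomial in u, b, w:
δQ/Q = √((δu/u)² + (3·δb/b)² + (2·δw/w)²) = √(0.000135 + 0.0395 + 0.00131) = 0.202
Q = 83000, so δQ = 0.202 × 83000 = 16800.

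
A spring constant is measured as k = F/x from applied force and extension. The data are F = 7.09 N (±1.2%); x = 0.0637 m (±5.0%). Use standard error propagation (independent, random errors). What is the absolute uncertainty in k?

Relative error in a monomial: (δk/k)² = Σ (nᵢ · δxᵢ/xᵢ)².
  (1·δF/F)² = (1×0.0120)² = 0.000144;  (-1·δx/x)² = (-1×0.0500)² = 0.00250
δk/k = √(0.00264) = 0.0514
k = 111 N/m, so δk = 0.0514 × 111 = 5.72 N/m.

5.72 N/m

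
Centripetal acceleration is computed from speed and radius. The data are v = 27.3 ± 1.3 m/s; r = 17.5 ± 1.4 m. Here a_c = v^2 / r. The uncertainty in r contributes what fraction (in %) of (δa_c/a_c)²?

41.4%

(δa_c/a_c)² = (2·δv/v)² + (-1·δr/r)²
  v term: (2×0.0476)² = 0.00907
  r term: (-1×0.0800)² = 0.00640
Total = 0.0155. Share from r = 0.00640/0.0155 = 0.414.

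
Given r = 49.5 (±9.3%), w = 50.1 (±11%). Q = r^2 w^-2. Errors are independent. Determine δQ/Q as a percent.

Relative error in a monomial: (δQ/Q)² = Σ (nᵢ · δxᵢ/xᵢ)².
  (2·δr/r)² = (2×0.0930)² = 0.0346;  (-2·δw/w)² = (-2×0.110)² = 0.0484
δQ/Q = √(0.0830) = 0.288

28.8%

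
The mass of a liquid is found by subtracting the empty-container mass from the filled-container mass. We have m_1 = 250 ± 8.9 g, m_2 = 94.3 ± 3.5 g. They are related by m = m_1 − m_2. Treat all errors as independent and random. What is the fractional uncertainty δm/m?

Absolute uncertainties add in quadrature for a linear combination:
  (δm_1)² = 79.2;  (δm_2)² = 12.2
δm = √(91.5) = 9.56 g
m = 156 g, so δm/m = 9.56/156 = 0.0614.

0.0614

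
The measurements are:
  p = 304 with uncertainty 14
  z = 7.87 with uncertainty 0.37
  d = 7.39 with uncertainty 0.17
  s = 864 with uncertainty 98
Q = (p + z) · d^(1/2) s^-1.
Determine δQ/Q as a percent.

12.3%

Let u = p + z = 312. δu = √(δp² + δz²) = √(196 + 0.137) = 14.0, so δu/u = 0.0449.
Q is then a monomial in u, d, s:
δQ/Q = √((δu/u)² + (½·δd/d)² + (-1·δs/s)²) = √(0.00202 + 0.000132 + 0.0129) = 0.123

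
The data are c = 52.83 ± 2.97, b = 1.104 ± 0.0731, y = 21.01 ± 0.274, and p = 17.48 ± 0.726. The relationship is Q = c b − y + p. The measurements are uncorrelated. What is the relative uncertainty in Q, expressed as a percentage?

9.35%

Let w = c·b = 58.32. δw/w = √((1·δc/c)² + (1·δb/b)²) = √(0.00316 + 0.00438) = 0.0869, so δw = 5.07.
Q = w − y + p: δQ = √(δw² + δy² + δp²) = √(25.7 + 0.0751 + 0.527) = 5.13
Q = 54.79, so δQ/Q = 5.13/54.79 = 0.0935.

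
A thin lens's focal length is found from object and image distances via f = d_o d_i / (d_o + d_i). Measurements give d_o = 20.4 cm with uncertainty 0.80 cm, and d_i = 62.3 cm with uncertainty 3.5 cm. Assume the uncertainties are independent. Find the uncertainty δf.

0.501 cm

∂f/∂d_o = (d_i/(d_o+d_i))² = 0.567;  ∂f/∂d_i = (d_o/(d_o+d_i))² = 0.0608
δf = √((∂f/∂d_o · δd_o)² + (∂f/∂d_i · δd_i)²) = √(0.206 + 0.0454) = 0.501 cm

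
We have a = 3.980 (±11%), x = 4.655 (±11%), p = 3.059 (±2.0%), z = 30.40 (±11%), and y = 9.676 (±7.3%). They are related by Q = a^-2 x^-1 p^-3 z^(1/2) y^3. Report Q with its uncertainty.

Since Q is a product/quotient, work with relative uncertainties:
  (-2·δa/a)² = (-2×0.110)² = 0.0484;  (-1·δx/x)² = (-1×0.110)² = 0.0121;  (-3·δp/p)² = (-3×0.0200)² = 0.00360;  (½·δz/z)² = (0.5×0.110)² = 0.00302;  (3·δy/y)² = (3×0.0730)² = 0.0480
δQ/Q = √(0.115) = 0.339
Q = 2.366, so δQ = 0.339 × 2.366 = 0.803.

2.366 ± 0.803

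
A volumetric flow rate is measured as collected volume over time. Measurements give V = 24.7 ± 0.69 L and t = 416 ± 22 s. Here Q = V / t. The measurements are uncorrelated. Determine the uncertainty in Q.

0.00355 L/s

Products/powers → add relative errors in quadrature, weighted by exponent:
  (1·δV/V)² = (1×0.0279)² = 0.000780;  (-1·δt/t)² = (-1×0.0529)² = 0.00280
δQ/Q = √(0.00358) = 0.0598
Q = 0.0594 L/s, so δQ = 0.0598 × 0.0594 = 0.00355 L/s.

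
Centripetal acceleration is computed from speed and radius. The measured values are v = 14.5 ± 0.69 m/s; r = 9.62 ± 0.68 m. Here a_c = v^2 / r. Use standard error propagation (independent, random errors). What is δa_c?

For a monomial a_c ∝ v^2, r^-1, fractional errors add in quadrature:
  (2·δv/v)² = (2×0.0476)² = 0.00906;  (-1·δr/r)² = (-1×0.0707)² = 0.00500
δa_c/a_c = √(0.0141) = 0.119
a_c = 21.9 m/s^2, so δa_c = 0.119 × 21.9 = 2.59 m/s^2.

2.59 m/s^2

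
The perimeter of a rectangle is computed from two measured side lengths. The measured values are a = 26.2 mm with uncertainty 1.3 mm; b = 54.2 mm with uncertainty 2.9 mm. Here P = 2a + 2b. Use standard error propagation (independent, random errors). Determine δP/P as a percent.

Sums and differences: (δP)² = Σ (cᵢ δxᵢ)².
  (2·δa)² = 6.76;  (2·δb)² = 33.6
δP = √(40.4) = 6.36 mm
P = 161 mm, so δP/P = 6.36/161 = 0.0395.

3.95%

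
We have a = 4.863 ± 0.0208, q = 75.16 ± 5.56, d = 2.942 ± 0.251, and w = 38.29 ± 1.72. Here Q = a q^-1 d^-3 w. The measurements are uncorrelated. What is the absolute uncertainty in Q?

Relative error in a monomial: (δQ/Q)² = Σ (nᵢ · δxᵢ/xᵢ)².
  (1·δa/a)² = (1×0.00428)² = 1.83e-05;  (-1·δq/q)² = (-1×0.0740)² = 0.00547;  (-3·δd/d)² = (-3×0.0853)² = 0.0655;  (1·δw/w)² = (1×0.0449)² = 0.00202
δQ/Q = √(0.0730) = 0.270
Q = 0.09729, so δQ = 0.270 × 0.09729 = 0.0263.

0.0263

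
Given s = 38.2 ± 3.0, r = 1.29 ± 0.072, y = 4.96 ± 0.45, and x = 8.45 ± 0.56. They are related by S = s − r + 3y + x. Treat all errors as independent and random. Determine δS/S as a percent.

Absolute uncertainties add in quadrature for a linear combination:
  (δs)² = 9.00;  (δr)² = 0.00518;  (3·δy)² = 1.82;  (δx)² = 0.314
δS = √(11.1) = 3.34
S = 60.2, so δS/S = 3.34/60.2 = 0.0554.

5.54%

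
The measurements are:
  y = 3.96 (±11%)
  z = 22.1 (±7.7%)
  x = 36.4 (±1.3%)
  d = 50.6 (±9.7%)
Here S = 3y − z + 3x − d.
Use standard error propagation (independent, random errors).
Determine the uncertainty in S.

5.54

Each term contributes (cᵢ δxᵢ)² to (δS)²:
  (3·δy)² = 1.71;  (δz)² = 2.90;  (3·δx)² = 2.02;  (δd)² = 24.1
δS = √(30.7) = 5.54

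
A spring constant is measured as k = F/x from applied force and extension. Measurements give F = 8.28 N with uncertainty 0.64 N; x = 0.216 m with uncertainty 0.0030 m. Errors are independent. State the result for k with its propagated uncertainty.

38.3 ± 3.01 N/m

Products/powers → add relative errors in quadrature, weighted by exponent:
  (1·δF/F)² = (1×0.0773)² = 0.00597;  (-1·δx/x)² = (-1×0.0139)² = 0.000193
δk/k = √(0.00617) = 0.0785
k = 38.3 N/m, so δk = 0.0785 × 38.3 = 3.01 N/m.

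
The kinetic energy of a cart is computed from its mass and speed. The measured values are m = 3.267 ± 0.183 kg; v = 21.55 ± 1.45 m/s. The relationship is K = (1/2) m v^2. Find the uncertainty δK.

111 J

Relative error in a monomial: (δK/K)² = Σ (nᵢ · δxᵢ/xᵢ)².
  (1·δm/m)² = (1×0.0560)² = 0.00314;  (2·δv/v)² = (2×0.0673)² = 0.0181
δK/K = √(0.0212) = 0.146
K = 758.6 J, so δK = 0.146 × 758.6 = 111 J.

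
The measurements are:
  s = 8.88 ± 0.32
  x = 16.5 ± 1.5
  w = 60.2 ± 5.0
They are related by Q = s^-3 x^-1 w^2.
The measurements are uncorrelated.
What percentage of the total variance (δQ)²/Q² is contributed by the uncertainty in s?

24.6%

(δQ/Q)² = (-3·δs/s)² + (-1·δx/x)² + (2·δw/w)²
  s term: (-3×0.0360)² = 0.0117
  x term: (-1×0.0909)² = 0.00826
  w term: (2×0.0831)² = 0.0276
Total = 0.0475. Share from s = 0.0117/0.0475 = 0.246.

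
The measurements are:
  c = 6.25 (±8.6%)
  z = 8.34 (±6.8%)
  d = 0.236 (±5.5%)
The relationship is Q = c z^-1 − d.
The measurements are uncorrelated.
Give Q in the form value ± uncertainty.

0.513 ± 0.0832

Let p = c·z^-1 = 0.749. δp/p = √((1·δc/c)² + (-1·δz/z)²) = √(0.00740 + 0.00462) = 0.110, so δp = 0.0822.
Q = p − d: δQ = √(δp² + δd²) = √(0.00675 + 0.000168) = 0.0832
Q = 0.513.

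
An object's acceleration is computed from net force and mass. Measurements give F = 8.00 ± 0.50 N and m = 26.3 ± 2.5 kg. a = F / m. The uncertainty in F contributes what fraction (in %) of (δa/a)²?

(δa/a)² = (1·δF/F)² + (-1·δm/m)²
  F term: (1×0.0625)² = 0.00391
  m term: (-1×0.0951)² = 0.00904
Total = 0.0129. Share from F = 0.00391/0.0129 = 0.302.

30.2%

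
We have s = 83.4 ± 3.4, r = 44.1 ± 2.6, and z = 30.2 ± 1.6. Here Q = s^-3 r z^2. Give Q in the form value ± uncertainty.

Each factor contributes (exponent × relative error)² to (δQ/Q)²:
  (-3·δs/s)² = (-3×0.0408)² = 0.0150;  (1·δr/r)² = (1×0.0590)² = 0.00348;  (2·δz/z)² = (2×0.0530)² = 0.0112
δQ/Q = √(0.0297) = 0.172
Q = 0.0693, so δQ = 0.172 × 0.0693 = 0.0119.

0.0693 ± 0.0119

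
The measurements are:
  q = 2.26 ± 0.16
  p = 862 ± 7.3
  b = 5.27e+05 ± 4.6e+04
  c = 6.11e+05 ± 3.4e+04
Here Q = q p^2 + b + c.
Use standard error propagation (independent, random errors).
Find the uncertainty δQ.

Let w = q·p^2 = 1.68e+06. δw/w = √((1·δq/q)² + (2·δp/p)²) = √(0.00501 + 0.000287) = 0.0728, so δw = 1.22e+05.
Q = w + b + c: δQ = √(δw² + δb² + δc²) = √(1.49e+10 + 2.12e+09 + 1.16e+09) = 1.35e+05

1.35e+05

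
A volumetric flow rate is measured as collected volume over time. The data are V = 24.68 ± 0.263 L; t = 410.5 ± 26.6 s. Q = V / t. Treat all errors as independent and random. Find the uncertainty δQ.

Products/powers → add relative errors in quadrature, weighted by exponent:
  (1·δV/V)² = (1×0.0107)² = 0.000114;  (-1·δt/t)² = (-1×0.0648)² = 0.00420
δQ/Q = √(0.00431) = 0.0657
Q = 0.06012 L/s, so δQ = 0.0657 × 0.06012 = 0.00395 L/s.

0.00395 L/s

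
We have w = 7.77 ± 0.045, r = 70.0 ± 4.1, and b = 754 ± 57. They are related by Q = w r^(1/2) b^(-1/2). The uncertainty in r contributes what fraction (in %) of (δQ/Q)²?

(δQ/Q)² = (1·δw/w)² + (½·δr/r)² + (−½·δb/b)²
  w term: (1×0.00579)² = 3.35e-05
  r term: (0.5×0.0586)² = 0.000858
  b term: (-0.5×0.0756)² = 0.00143
Total = 0.00232. Share from r = 0.000858/0.00232 = 0.370.

37.0%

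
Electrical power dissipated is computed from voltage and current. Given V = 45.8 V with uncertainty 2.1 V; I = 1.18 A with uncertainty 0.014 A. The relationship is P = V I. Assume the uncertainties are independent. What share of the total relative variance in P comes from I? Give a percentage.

(δP/P)² = (1·δV/V)² + (1·δI/I)²
  V term: (1×0.0459)² = 0.00210
  I term: (1×0.0119)² = 0.000141
Total = 0.00224. Share from I = 0.000141/0.00224 = 0.0628.

6.28%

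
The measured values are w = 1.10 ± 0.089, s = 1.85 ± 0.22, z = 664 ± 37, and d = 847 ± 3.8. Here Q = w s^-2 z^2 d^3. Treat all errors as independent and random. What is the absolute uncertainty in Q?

2.37e+13

For a monomial Q ∝ w, s^-2, z^2, d^3, fractional errors add in quadrature:
  (1·δw/w)² = (1×0.0809)² = 0.00655;  (-2·δs/s)² = (-2×0.119)² = 0.0566;  (2·δz/z)² = (2×0.0557)² = 0.0124;  (3·δd/d)² = (3×0.00449)² = 0.000181
δQ/Q = √(0.0757) = 0.275
Q = 8.61e+13, so δQ = 0.275 × 8.61e+13 = 2.37e+13.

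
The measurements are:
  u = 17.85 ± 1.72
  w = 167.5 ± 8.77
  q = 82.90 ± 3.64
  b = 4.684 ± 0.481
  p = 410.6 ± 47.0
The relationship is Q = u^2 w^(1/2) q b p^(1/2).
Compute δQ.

For a monomial Q ∝ u^2, w^(1/2), q, b, p^(1/2), fractional errors add in quadrature:
  (2·δu/u)² = (2×0.0964)² = 0.0371;  (½·δw/w)² = (0.5×0.0524)² = 0.000685;  (1·δq/q)² = (1×0.0439)² = 0.00193;  (1·δb/b)² = (1×0.103)² = 0.0105;  (½·δp/p)² = (0.5×0.114)² = 0.00328
δQ/Q = √(0.0536) = 0.231
Q = 3.245e+07, so δQ = 0.231 × 3.245e+07 = 7.51e+06.

7.51e+06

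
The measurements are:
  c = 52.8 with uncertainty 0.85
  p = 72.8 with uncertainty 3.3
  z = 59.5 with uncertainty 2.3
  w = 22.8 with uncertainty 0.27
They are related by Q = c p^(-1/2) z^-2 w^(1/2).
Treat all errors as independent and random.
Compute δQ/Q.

0.0824

Q is a product of powers, so relative uncertainties combine in quadrature:
  (1·δc/c)² = (1×0.0161)² = 0.000259;  (−½·δp/p)² = (-0.5×0.0453)² = 0.000514;  (-2·δz/z)² = (-2×0.0387)² = 0.00598;  (½·δw/w)² = (0.5×0.0118)² = 3.51e-05
δQ/Q = √(0.00678) = 0.0824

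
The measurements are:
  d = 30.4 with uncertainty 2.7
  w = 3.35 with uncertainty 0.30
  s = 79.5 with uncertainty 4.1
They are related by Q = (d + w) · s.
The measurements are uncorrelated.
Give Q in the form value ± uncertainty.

Let u = d + w = 33.8. δu = √(δd² + δw²) = √(7.29 + 0.0900) = 2.72, so δu/u = 0.0805.
Q is then a monomial in u, s:
δQ/Q = √((δu/u)² + (1·δs/s)²) = √(0.00648 + 0.00266) = 0.0956
Q = 2680, so δQ = 0.0956 × 2680 = 256.

2680 ± 256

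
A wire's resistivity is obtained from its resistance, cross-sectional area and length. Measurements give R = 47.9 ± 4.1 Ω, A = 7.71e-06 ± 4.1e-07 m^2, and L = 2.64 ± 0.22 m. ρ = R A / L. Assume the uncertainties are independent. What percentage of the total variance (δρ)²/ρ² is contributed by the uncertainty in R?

42.8%

(δρ/ρ)² = (1·δR/R)² + (1·δA/A)² + (-1·δL/L)²
  R term: (1×0.0856)² = 0.00733
  A term: (1×0.0532)² = 0.00283
  L term: (-1×0.0833)² = 0.00694
Total = 0.0171. Share from R = 0.00733/0.0171 = 0.428.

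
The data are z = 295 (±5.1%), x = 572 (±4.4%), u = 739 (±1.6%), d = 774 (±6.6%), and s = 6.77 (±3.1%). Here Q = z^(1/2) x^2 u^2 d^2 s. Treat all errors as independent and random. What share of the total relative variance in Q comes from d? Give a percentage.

(δQ/Q)² = (½·δz/z)² + (2·δx/x)² + (2·δu/u)² + (2·δd/d)² + (1·δs/s)²
  z term: (0.5×0.0510)² = 0.000650
  x term: (2×0.0440)² = 0.00774
  u term: (2×0.0160)² = 0.00102
  d term: (2×0.0660)² = 0.0174
  s term: (1×0.0310)² = 0.000961
Total = 0.0278. Share from d = 0.0174/0.0278 = 0.627.

62.7%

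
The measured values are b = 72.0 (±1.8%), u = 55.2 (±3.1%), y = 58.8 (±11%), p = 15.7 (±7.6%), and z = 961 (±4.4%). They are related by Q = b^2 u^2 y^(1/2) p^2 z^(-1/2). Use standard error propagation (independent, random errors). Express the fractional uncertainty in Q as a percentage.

17.8%

Since Q is a product/quotient, work with relative uncertainties:
  (2·δb/b)² = (2×0.0180)² = 0.00130;  (2·δu/u)² = (2×0.0310)² = 0.00384;  (½·δy/y)² = (0.5×0.110)² = 0.00302;  (2·δp/p)² = (2×0.0760)² = 0.0231;  (−½·δz/z)² = (-0.5×0.0440)² = 0.000484
δQ/Q = √(0.0318) = 0.178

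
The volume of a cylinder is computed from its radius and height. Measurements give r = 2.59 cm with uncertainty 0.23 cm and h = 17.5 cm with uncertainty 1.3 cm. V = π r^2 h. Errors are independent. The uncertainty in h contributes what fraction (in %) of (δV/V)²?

(δV/V)² = (2·δr/r)² + (1·δh/h)²
  r term: (2×0.0888)² = 0.0315
  h term: (1×0.0743)² = 0.00552
Total = 0.0371. Share from h = 0.00552/0.0371 = 0.149.

14.9%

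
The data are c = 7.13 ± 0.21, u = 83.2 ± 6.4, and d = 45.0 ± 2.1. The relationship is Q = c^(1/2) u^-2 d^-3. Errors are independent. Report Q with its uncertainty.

Relative error in a monomial: (δQ/Q)² = Σ (nᵢ · δxᵢ/xᵢ)².
  (½·δc/c)² = (0.5×0.0295)² = 0.000217;  (-2·δu/u)² = (-2×0.0769)² = 0.0237;  (-3·δd/d)² = (-3×0.0467)² = 0.0196
δQ/Q = √(0.0435) = 0.209
Q = 4.23e-09, so δQ = 0.209 × 4.23e-09 = 8.83e-10.

(4.23 ± 0.883) × 10^-9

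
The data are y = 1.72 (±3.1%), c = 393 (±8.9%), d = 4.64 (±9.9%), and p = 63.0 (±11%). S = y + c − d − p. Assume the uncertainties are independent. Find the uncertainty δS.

Sums and differences: (δS)² = Σ (cᵢ δxᵢ)².
  (δy)² = 0.00284;  (δc)² = 1220;  (δd)² = 0.211;  (δp)² = 48.0
δS = √(1270) = 35.7

35.7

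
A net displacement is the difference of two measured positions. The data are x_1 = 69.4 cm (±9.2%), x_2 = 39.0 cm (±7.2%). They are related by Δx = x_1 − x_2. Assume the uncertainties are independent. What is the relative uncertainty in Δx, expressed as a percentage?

22.9%

Each term contributes (cᵢ δxᵢ)² to (δΔx)²:
  (δx_1)² = 40.8;  (δx_2)² = 7.88
δΔx = √(48.7) = 6.97 cm
Δx = 30.4 cm, so δΔx/Δx = 6.97/30.4 = 0.229.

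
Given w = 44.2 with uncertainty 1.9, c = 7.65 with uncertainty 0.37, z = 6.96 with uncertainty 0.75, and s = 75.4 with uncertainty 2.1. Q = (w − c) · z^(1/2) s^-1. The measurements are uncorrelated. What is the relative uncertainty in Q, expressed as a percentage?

8.05%

Let u = w − c = 36.6. δu = √(δw² + δc²) = √(3.61 + 0.137) = 1.94, so δu/u = 0.0530.
Q is then a monomial in u, z, s:
δQ/Q = √((δu/u)² + (½·δz/z)² + (-1·δs/s)²) = √(0.00280 + 0.00290 + 0.000776) = 0.0805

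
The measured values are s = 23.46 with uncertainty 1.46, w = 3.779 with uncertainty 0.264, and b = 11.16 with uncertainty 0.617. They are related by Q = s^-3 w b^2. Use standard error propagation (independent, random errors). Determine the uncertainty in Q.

0.00831

Since Q is a product/quotient, work with relative uncertainties:
  (-3·δs/s)² = (-3×0.0622)² = 0.0349;  (1·δw/w)² = (1×0.0699)² = 0.00488;  (2·δb/b)² = (2×0.0553)² = 0.0122
δQ/Q = √(0.0520) = 0.228
Q = 0.03645, so δQ = 0.228 × 0.03645 = 0.00831.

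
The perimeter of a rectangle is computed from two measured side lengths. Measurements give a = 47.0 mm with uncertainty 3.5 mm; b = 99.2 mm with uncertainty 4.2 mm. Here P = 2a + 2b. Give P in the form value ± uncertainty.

292 ± 10.9 mm

Absolute uncertainties add in quadrature for a linear combination:
  (2·δa)² = 49.0;  (2·δb)² = 70.6
δP = √(120) = 10.9 mm
P = 292 mm.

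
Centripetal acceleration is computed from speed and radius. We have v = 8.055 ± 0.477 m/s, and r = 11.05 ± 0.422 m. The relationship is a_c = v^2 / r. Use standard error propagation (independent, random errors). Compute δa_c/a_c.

0.124

Relative error in a monomial: (δa_c/a_c)² = Σ (nᵢ · δxᵢ/xᵢ)².
  (2·δv/v)² = (2×0.0592)² = 0.0140;  (-1·δr/r)² = (-1×0.0382)² = 0.00146
δa_c/a_c = √(0.0155) = 0.124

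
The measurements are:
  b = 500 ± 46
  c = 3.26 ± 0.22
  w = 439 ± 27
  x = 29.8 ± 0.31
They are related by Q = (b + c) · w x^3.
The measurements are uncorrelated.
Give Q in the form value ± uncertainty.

(5.85 ± 0.669) × 10^9

Let u = b + c = 503. δu = √(δb² + δc²) = √(2120 + 0.0484) = 46.0, so δu/u = 0.0914.
Q is then a monomial in u, w, x:
δQ/Q = √((δu/u)² + (1·δw/w)² + (3·δx/x)²) = √(0.00835 + 0.00378 + 0.000974) = 0.115
Q = 5.85e+09, so δQ = 0.115 × 5.85e+09 = 6.69e+08.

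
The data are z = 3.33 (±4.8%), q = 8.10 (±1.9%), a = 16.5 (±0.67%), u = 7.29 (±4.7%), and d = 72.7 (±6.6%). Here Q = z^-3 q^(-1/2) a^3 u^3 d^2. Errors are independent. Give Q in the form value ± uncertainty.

(8.75 ± 2.12) × 10^7

For a monomial Q ∝ z^-3, q^(-1/2), a^3, u^3, d^2, fractional errors add in quadrature:
  (-3·δz/z)² = (-3×0.0480)² = 0.0207;  (−½·δq/q)² = (-0.5×0.0190)² = 9.02e-05;  (3·δa/a)² = (3×0.00670)² = 0.000404;  (3·δu/u)² = (3×0.0470)² = 0.0199;  (2·δd/d)² = (2×0.0660)² = 0.0174
δQ/Q = √(0.0585) = 0.242
Q = 8.75e+07, so δQ = 0.242 × 8.75e+07 = 2.12e+07.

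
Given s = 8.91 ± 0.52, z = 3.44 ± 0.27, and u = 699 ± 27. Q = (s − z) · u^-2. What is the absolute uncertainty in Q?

1.48e-06

Let w = s − z = 5.47. δw = √(δs² + δz²) = √(0.270 + 0.0729) = 0.586, so δw/w = 0.107.
Q is then a monomial in w, u:
δQ/Q = √((δw/w)² + (-2·δu/u)²) = √(0.0115 + 0.00597) = 0.132
Q = 1.12e-05, so δQ = 0.132 × 1.12e-05 = 1.48e-06.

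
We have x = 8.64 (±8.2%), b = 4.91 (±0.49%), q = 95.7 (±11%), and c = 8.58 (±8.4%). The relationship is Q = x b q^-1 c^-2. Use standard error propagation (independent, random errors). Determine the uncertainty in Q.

0.00131

Q is a product of powers, so relative uncertainties combine in quadrature:
  (1·δx/x)² = (1×0.0820)² = 0.00672;  (1·δb/b)² = (1×0.00490)² = 2.4e-05;  (-1·δq/q)² = (-1×0.110)² = 0.0121;  (-2·δc/c)² = (-2×0.0840)² = 0.0282
δQ/Q = √(0.0471) = 0.217
Q = 0.00602, so δQ = 0.217 × 0.00602 = 0.00131.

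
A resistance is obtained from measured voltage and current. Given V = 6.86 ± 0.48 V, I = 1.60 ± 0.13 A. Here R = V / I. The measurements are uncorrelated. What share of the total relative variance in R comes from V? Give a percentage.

(δR/R)² = (1·δV/V)² + (-1·δI/I)²
  V term: (1×0.0700)² = 0.00490
  I term: (-1×0.0813)² = 0.00660
Total = 0.0115. Share from V = 0.00490/0.0115 = 0.426.

42.6%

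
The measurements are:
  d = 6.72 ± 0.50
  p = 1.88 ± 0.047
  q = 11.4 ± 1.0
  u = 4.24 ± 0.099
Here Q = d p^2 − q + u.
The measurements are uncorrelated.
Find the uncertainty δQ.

Let w = d·p^2 = 23.8. δw/w = √((1·δd/d)² + (2·δp/p)²) = √(0.00554 + 0.00250) = 0.0896, so δw = 2.13.
Q = w − q + u: δQ = √(δw² + δq² + δu²) = √(4.53 + 1.00 + 0.00980) = 2.35

2.35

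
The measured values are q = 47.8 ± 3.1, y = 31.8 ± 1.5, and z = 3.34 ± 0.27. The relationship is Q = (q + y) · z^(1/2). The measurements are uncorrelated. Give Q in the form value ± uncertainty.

Let u = q + y = 79.6. δu = √(δq² + δy²) = √(9.61 + 2.25) = 3.44, so δu/u = 0.0433.
Q is then a monomial in u, z:
δQ/Q = √((δu/u)² + (½·δz/z)²) = √(0.00187 + 0.00163) = 0.0592
Q = 145, so δQ = 0.0592 × 145 = 8.61.

145 ± 8.61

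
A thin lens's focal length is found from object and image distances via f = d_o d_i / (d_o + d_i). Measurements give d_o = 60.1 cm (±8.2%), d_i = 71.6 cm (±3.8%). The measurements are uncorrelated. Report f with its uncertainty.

∂f/∂d_o = (d_i/(d_o+d_i))² = 0.296;  ∂f/∂d_i = (d_o/(d_o+d_i))² = 0.208
δf = √((∂f/∂d_o · δd_o)² + (∂f/∂d_i · δd_i)²) = √(2.12 + 0.321) = 1.56 cm
f = 32.7 cm.

32.7 ± 1.56 cm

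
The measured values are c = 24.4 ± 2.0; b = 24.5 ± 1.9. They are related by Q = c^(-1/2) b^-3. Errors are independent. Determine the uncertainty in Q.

3.25e-06

Each factor contributes (exponent × relative error)² to (δQ/Q)²:
  (−½·δc/c)² = (-0.5×0.0820)² = 0.00168;  (-3·δb/b)² = (-3×0.0776)² = 0.0541
δQ/Q = √(0.0558) = 0.236
Q = 1.38e-05, so δQ = 0.236 × 1.38e-05 = 3.25e-06.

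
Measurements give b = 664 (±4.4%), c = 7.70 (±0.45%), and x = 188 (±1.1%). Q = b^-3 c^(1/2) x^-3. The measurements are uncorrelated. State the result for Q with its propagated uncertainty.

(1.43 ± 0.194) × 10^-15

For a monomial Q ∝ b^-3, c^(1/2), x^-3, fractional errors add in quadrature:
  (-3·δb/b)² = (-3×0.0440)² = 0.0174;  (½·δc/c)² = (0.5×0.00450)² = 5.06e-06;  (-3·δx/x)² = (-3×0.0110)² = 0.00109
δQ/Q = √(0.0185) = 0.136
Q = 1.43e-15, so δQ = 0.136 × 1.43e-15 = 1.94e-16.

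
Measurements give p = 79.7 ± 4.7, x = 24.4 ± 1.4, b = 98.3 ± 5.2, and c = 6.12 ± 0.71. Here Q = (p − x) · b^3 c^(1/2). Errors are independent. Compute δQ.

2.48e+07

Let u = p − x = 55.3. δu = √(δp² + δx²) = √(22.1 + 1.96) = 4.90, so δu/u = 0.0887.
Q is then a monomial in u, b, c:
δQ/Q = √((δu/u)² + (3·δb/b)² + (½·δc/c)²) = √(0.00786 + 0.0252 + 0.00336) = 0.191
Q = 1.3e+08, so δQ = 0.191 × 1.3e+08 = 2.48e+07.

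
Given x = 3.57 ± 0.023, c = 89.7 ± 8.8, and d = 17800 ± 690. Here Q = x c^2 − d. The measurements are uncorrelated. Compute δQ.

5680

Let p = x·c^2 = 28700. δp/p = √((1·δx/x)² + (2·δc/c)²) = √(4.15e-05 + 0.0385) = 0.196, so δp = 5640.
Q = p − d: δQ = √(δp² + δd²) = √(3.18e+07 + 4.76e+05) = 5680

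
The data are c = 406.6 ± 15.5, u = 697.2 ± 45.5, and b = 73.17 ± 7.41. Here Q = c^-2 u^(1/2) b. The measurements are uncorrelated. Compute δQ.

Relative error in a monomial: (δQ/Q)² = Σ (nᵢ · δxᵢ/xᵢ)².
  (-2·δc/c)² = (-2×0.0381)² = 0.00581;  (½·δu/u)² = (0.5×0.0653)² = 0.00106;  (1·δb/b)² = (1×0.101)² = 0.0103
δQ/Q = √(0.0171) = 0.131
Q = 0.01169, so δQ = 0.131 × 0.01169 = 0.00153.

0.00153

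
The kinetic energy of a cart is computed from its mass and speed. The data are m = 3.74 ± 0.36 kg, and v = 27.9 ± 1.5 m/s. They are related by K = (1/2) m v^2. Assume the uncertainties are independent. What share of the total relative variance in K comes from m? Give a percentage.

(δK/K)² = (1·δm/m)² + (2·δv/v)²
  m term: (1×0.0963)² = 0.00927
  v term: (2×0.0538)² = 0.0116
Total = 0.0208. Share from m = 0.00927/0.0208 = 0.445.

44.5%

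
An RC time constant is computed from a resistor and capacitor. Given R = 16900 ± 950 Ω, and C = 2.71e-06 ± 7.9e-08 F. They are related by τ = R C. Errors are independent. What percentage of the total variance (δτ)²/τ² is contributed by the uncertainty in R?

78.8%

(δτ/τ)² = (1·δR/R)² + (1·δC/C)²
  R term: (1×0.0562)² = 0.00316
  C term: (1×0.0292)² = 0.000850
Total = 0.00401. Share from R = 0.00316/0.00401 = 0.788.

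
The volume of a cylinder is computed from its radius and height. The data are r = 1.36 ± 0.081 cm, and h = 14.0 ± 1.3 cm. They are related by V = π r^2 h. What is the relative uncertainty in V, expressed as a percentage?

15.1%

Each factor contributes (exponent × relative error)² to (δV/V)²:
  (2·δr/r)² = (2×0.0596)² = 0.0142;  (1·δh/h)² = (1×0.0929)² = 0.00862
δV/V = √(0.0228) = 0.151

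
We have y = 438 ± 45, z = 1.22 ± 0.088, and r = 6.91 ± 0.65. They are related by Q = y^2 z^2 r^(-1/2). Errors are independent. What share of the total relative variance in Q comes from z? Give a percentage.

31.9%

(δQ/Q)² = (2·δy/y)² + (2·δz/z)² + (−½·δr/r)²
  y term: (2×0.103)² = 0.0422
  z term: (2×0.0721)² = 0.0208
  r term: (-0.5×0.0941)² = 0.00221
Total = 0.0652. Share from z = 0.0208/0.0652 = 0.319.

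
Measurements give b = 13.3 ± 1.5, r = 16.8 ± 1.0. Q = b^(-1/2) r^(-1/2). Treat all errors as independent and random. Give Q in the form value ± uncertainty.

Q is a product of powers, so relative uncertainties combine in quadrature:
  (−½·δb/b)² = (-0.5×0.113)² = 0.00318;  (−½·δr/r)² = (-0.5×0.0595)² = 0.000886
δQ/Q = √(0.00407) = 0.0638
Q = 0.0669, so δQ = 0.0638 × 0.0669 = 0.00427.

0.0669 ± 0.00427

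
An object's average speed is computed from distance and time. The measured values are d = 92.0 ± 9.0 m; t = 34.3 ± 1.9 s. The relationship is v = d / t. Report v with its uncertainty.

Each factor contributes (exponent × relative error)² to (δv/v)²:
  (1·δd/d)² = (1×0.0978)² = 0.00957;  (-1·δt/t)² = (-1×0.0554)² = 0.00307
δv/v = √(0.0126) = 0.112
v = 2.68 m/s, so δv = 0.112 × 2.68 = 0.302 m/s.

2.68 ± 0.302 m/s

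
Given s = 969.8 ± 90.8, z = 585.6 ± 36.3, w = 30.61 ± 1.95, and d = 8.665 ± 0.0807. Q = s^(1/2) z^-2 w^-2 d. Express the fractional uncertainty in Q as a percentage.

18.4%

Relative error in a monomial: (δQ/Q)² = Σ (nᵢ · δxᵢ/xᵢ)².
  (½·δs/s)² = (0.5×0.0936)² = 0.00219;  (-2·δz/z)² = (-2×0.0620)² = 0.0154;  (-2·δw/w)² = (-2×0.0637)² = 0.0162;  (1·δd/d)² = (1×0.00931)² = 8.67e-05
δQ/Q = √(0.0339) = 0.184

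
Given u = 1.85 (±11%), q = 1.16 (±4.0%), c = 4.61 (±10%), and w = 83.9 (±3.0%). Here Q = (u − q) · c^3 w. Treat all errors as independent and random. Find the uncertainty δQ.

Let h = u − q = 0.690. δh = √(δu² + δq²) = √(0.0414 + 0.00215) = 0.209, so δh/h = 0.302.
Q is then a monomial in h, c, w:
δQ/Q = √((δh/h)² + (3·δc/c)² + (1·δw/w)²) = √(0.0915 + 0.0900 + 0.000900) = 0.427
Q = 5670, so δQ = 0.427 × 5670 = 2420.

2420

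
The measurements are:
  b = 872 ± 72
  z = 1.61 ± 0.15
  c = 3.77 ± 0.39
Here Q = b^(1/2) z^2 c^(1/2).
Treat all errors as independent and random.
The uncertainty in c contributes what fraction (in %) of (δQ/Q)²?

(δQ/Q)² = (½·δb/b)² + (2·δz/z)² + (½·δc/c)²
  b term: (0.5×0.0826)² = 0.00170
  z term: (2×0.0932)² = 0.0347
  c term: (0.5×0.103)² = 0.00268
Total = 0.0391. Share from c = 0.00268/0.0391 = 0.0684.

6.84%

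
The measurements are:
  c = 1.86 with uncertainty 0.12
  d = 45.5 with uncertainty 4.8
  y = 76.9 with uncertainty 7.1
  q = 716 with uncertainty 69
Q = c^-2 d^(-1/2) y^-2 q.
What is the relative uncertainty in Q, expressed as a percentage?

25.1%

Relative error in a monomial: (δQ/Q)² = Σ (nᵢ · δxᵢ/xᵢ)².
  (-2·δc/c)² = (-2×0.0645)² = 0.0166;  (−½·δd/d)² = (-0.5×0.105)² = 0.00278;  (-2·δy/y)² = (-2×0.0923)² = 0.0341;  (1·δq/q)² = (1×0.0964)² = 0.00929
δQ/Q = √(0.0628) = 0.251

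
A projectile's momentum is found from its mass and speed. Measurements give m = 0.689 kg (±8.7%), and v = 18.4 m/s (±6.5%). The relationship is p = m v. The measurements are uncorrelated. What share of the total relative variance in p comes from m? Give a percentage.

(δp/p)² = (1·δm/m)² + (1·δv/v)²
  m term: (1×0.0870)² = 0.00757
  v term: (1×0.0650)² = 0.00423
Total = 0.0118. Share from m = 0.00757/0.0118 = 0.642.

64.2%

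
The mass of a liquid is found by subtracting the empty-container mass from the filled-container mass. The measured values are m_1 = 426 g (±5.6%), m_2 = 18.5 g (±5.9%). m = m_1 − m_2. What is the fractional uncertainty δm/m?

0.0586

m is a linear combination, so absolute uncertainties add in quadrature:
  (δm_1)² = 569;  (δm_2)² = 1.19
δm = √(570) = 23.9 g
m = 408 g, so δm/m = 23.9/408 = 0.0586.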